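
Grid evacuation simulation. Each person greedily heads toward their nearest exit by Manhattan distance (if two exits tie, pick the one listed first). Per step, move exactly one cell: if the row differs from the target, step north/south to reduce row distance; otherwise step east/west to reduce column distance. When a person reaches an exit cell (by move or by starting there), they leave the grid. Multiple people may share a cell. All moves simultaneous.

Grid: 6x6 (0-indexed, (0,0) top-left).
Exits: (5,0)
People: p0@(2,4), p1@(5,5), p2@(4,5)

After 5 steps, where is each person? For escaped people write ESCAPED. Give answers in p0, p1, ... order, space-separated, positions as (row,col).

Step 1: p0:(2,4)->(3,4) | p1:(5,5)->(5,4) | p2:(4,5)->(5,5)
Step 2: p0:(3,4)->(4,4) | p1:(5,4)->(5,3) | p2:(5,5)->(5,4)
Step 3: p0:(4,4)->(5,4) | p1:(5,3)->(5,2) | p2:(5,4)->(5,3)
Step 4: p0:(5,4)->(5,3) | p1:(5,2)->(5,1) | p2:(5,3)->(5,2)
Step 5: p0:(5,3)->(5,2) | p1:(5,1)->(5,0)->EXIT | p2:(5,2)->(5,1)

(5,2) ESCAPED (5,1)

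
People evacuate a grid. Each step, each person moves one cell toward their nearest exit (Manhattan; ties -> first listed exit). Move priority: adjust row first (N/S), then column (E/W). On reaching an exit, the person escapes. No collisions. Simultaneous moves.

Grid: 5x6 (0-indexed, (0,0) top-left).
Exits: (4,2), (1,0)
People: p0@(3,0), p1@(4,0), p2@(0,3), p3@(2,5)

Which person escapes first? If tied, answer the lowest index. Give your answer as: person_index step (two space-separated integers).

Answer: 0 2

Derivation:
Step 1: p0:(3,0)->(2,0) | p1:(4,0)->(4,1) | p2:(0,3)->(1,3) | p3:(2,5)->(3,5)
Step 2: p0:(2,0)->(1,0)->EXIT | p1:(4,1)->(4,2)->EXIT | p2:(1,3)->(1,2) | p3:(3,5)->(4,5)
Step 3: p0:escaped | p1:escaped | p2:(1,2)->(1,1) | p3:(4,5)->(4,4)
Step 4: p0:escaped | p1:escaped | p2:(1,1)->(1,0)->EXIT | p3:(4,4)->(4,3)
Step 5: p0:escaped | p1:escaped | p2:escaped | p3:(4,3)->(4,2)->EXIT
Exit steps: [2, 2, 4, 5]
First to escape: p0 at step 2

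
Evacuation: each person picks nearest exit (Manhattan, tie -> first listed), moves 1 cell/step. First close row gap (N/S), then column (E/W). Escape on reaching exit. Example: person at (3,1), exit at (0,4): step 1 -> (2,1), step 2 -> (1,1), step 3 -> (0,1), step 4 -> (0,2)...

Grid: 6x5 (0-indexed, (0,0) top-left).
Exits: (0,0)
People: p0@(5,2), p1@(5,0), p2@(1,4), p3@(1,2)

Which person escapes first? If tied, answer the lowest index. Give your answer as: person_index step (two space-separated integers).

Step 1: p0:(5,2)->(4,2) | p1:(5,0)->(4,0) | p2:(1,4)->(0,4) | p3:(1,2)->(0,2)
Step 2: p0:(4,2)->(3,2) | p1:(4,0)->(3,0) | p2:(0,4)->(0,3) | p3:(0,2)->(0,1)
Step 3: p0:(3,2)->(2,2) | p1:(3,0)->(2,0) | p2:(0,3)->(0,2) | p3:(0,1)->(0,0)->EXIT
Step 4: p0:(2,2)->(1,2) | p1:(2,0)->(1,0) | p2:(0,2)->(0,1) | p3:escaped
Step 5: p0:(1,2)->(0,2) | p1:(1,0)->(0,0)->EXIT | p2:(0,1)->(0,0)->EXIT | p3:escaped
Step 6: p0:(0,2)->(0,1) | p1:escaped | p2:escaped | p3:escaped
Step 7: p0:(0,1)->(0,0)->EXIT | p1:escaped | p2:escaped | p3:escaped
Exit steps: [7, 5, 5, 3]
First to escape: p3 at step 3

Answer: 3 3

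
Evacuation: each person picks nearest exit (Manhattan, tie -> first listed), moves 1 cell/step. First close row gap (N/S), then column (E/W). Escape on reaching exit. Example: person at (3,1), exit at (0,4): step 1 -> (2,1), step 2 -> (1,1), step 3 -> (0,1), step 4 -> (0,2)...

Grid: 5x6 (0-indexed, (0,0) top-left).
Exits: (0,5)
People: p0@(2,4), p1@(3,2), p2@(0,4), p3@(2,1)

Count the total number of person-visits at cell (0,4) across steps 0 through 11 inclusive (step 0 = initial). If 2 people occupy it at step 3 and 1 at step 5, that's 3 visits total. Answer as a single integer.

Answer: 4

Derivation:
Step 0: p0@(2,4) p1@(3,2) p2@(0,4) p3@(2,1) -> at (0,4): 1 [p2], cum=1
Step 1: p0@(1,4) p1@(2,2) p2@ESC p3@(1,1) -> at (0,4): 0 [-], cum=1
Step 2: p0@(0,4) p1@(1,2) p2@ESC p3@(0,1) -> at (0,4): 1 [p0], cum=2
Step 3: p0@ESC p1@(0,2) p2@ESC p3@(0,2) -> at (0,4): 0 [-], cum=2
Step 4: p0@ESC p1@(0,3) p2@ESC p3@(0,3) -> at (0,4): 0 [-], cum=2
Step 5: p0@ESC p1@(0,4) p2@ESC p3@(0,4) -> at (0,4): 2 [p1,p3], cum=4
Step 6: p0@ESC p1@ESC p2@ESC p3@ESC -> at (0,4): 0 [-], cum=4
Total visits = 4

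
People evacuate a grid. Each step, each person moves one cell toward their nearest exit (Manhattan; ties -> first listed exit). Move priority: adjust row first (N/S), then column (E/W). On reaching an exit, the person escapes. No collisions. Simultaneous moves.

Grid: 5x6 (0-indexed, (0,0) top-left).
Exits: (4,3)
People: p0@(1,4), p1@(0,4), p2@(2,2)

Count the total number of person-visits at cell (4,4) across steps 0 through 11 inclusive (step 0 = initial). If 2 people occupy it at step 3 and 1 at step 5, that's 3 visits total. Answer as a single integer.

Answer: 2

Derivation:
Step 0: p0@(1,4) p1@(0,4) p2@(2,2) -> at (4,4): 0 [-], cum=0
Step 1: p0@(2,4) p1@(1,4) p2@(3,2) -> at (4,4): 0 [-], cum=0
Step 2: p0@(3,4) p1@(2,4) p2@(4,2) -> at (4,4): 0 [-], cum=0
Step 3: p0@(4,4) p1@(3,4) p2@ESC -> at (4,4): 1 [p0], cum=1
Step 4: p0@ESC p1@(4,4) p2@ESC -> at (4,4): 1 [p1], cum=2
Step 5: p0@ESC p1@ESC p2@ESC -> at (4,4): 0 [-], cum=2
Total visits = 2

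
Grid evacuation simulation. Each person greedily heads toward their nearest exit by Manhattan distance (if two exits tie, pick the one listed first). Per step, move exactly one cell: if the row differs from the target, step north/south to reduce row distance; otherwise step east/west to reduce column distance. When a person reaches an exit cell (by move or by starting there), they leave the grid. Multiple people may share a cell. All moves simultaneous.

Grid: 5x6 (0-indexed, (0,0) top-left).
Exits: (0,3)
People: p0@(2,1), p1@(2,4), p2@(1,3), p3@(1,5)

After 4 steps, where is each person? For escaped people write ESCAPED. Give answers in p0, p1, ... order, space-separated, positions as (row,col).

Step 1: p0:(2,1)->(1,1) | p1:(2,4)->(1,4) | p2:(1,3)->(0,3)->EXIT | p3:(1,5)->(0,5)
Step 2: p0:(1,1)->(0,1) | p1:(1,4)->(0,4) | p2:escaped | p3:(0,5)->(0,4)
Step 3: p0:(0,1)->(0,2) | p1:(0,4)->(0,3)->EXIT | p2:escaped | p3:(0,4)->(0,3)->EXIT
Step 4: p0:(0,2)->(0,3)->EXIT | p1:escaped | p2:escaped | p3:escaped

ESCAPED ESCAPED ESCAPED ESCAPED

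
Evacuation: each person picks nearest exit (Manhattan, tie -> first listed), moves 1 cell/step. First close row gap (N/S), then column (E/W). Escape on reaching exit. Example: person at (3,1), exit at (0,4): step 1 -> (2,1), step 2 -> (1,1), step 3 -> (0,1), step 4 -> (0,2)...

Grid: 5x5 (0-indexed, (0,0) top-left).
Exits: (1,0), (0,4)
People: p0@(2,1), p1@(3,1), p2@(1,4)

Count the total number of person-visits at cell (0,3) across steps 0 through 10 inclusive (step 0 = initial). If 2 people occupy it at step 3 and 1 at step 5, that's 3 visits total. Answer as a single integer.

Step 0: p0@(2,1) p1@(3,1) p2@(1,4) -> at (0,3): 0 [-], cum=0
Step 1: p0@(1,1) p1@(2,1) p2@ESC -> at (0,3): 0 [-], cum=0
Step 2: p0@ESC p1@(1,1) p2@ESC -> at (0,3): 0 [-], cum=0
Step 3: p0@ESC p1@ESC p2@ESC -> at (0,3): 0 [-], cum=0
Total visits = 0

Answer: 0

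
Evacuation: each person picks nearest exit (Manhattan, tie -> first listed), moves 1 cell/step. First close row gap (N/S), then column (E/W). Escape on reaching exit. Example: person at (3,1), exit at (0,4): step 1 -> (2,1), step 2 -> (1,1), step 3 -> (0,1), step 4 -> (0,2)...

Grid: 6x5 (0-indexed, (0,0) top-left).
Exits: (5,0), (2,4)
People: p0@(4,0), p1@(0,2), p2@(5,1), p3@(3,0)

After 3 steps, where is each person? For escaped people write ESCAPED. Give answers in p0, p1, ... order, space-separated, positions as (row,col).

Step 1: p0:(4,0)->(5,0)->EXIT | p1:(0,2)->(1,2) | p2:(5,1)->(5,0)->EXIT | p3:(3,0)->(4,0)
Step 2: p0:escaped | p1:(1,2)->(2,2) | p2:escaped | p3:(4,0)->(5,0)->EXIT
Step 3: p0:escaped | p1:(2,2)->(2,3) | p2:escaped | p3:escaped

ESCAPED (2,3) ESCAPED ESCAPED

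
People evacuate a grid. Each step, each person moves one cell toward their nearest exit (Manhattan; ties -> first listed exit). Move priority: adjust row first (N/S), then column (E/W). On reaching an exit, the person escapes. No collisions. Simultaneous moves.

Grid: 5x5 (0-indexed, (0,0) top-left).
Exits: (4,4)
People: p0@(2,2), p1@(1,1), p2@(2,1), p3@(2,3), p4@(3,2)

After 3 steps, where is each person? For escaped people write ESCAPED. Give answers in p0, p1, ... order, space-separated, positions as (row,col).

Step 1: p0:(2,2)->(3,2) | p1:(1,1)->(2,1) | p2:(2,1)->(3,1) | p3:(2,3)->(3,3) | p4:(3,2)->(4,2)
Step 2: p0:(3,2)->(4,2) | p1:(2,1)->(3,1) | p2:(3,1)->(4,1) | p3:(3,3)->(4,3) | p4:(4,2)->(4,3)
Step 3: p0:(4,2)->(4,3) | p1:(3,1)->(4,1) | p2:(4,1)->(4,2) | p3:(4,3)->(4,4)->EXIT | p4:(4,3)->(4,4)->EXIT

(4,3) (4,1) (4,2) ESCAPED ESCAPED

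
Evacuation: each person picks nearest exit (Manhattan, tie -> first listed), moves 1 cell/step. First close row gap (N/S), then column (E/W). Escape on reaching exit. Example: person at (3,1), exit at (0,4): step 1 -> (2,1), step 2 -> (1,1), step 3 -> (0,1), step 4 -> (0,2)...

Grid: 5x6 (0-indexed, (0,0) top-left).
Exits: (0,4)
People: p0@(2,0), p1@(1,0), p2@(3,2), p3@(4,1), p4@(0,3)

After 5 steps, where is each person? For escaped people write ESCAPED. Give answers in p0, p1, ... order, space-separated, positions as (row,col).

Step 1: p0:(2,0)->(1,0) | p1:(1,0)->(0,0) | p2:(3,2)->(2,2) | p3:(4,1)->(3,1) | p4:(0,3)->(0,4)->EXIT
Step 2: p0:(1,0)->(0,0) | p1:(0,0)->(0,1) | p2:(2,2)->(1,2) | p3:(3,1)->(2,1) | p4:escaped
Step 3: p0:(0,0)->(0,1) | p1:(0,1)->(0,2) | p2:(1,2)->(0,2) | p3:(2,1)->(1,1) | p4:escaped
Step 4: p0:(0,1)->(0,2) | p1:(0,2)->(0,3) | p2:(0,2)->(0,3) | p3:(1,1)->(0,1) | p4:escaped
Step 5: p0:(0,2)->(0,3) | p1:(0,3)->(0,4)->EXIT | p2:(0,3)->(0,4)->EXIT | p3:(0,1)->(0,2) | p4:escaped

(0,3) ESCAPED ESCAPED (0,2) ESCAPED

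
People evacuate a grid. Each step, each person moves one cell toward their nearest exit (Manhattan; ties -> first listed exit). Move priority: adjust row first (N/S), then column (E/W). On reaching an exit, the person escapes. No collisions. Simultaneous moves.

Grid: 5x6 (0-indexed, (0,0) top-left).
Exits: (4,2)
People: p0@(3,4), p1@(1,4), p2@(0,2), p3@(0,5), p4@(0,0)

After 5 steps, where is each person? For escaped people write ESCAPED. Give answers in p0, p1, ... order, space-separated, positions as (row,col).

Step 1: p0:(3,4)->(4,4) | p1:(1,4)->(2,4) | p2:(0,2)->(1,2) | p3:(0,5)->(1,5) | p4:(0,0)->(1,0)
Step 2: p0:(4,4)->(4,3) | p1:(2,4)->(3,4) | p2:(1,2)->(2,2) | p3:(1,5)->(2,5) | p4:(1,0)->(2,0)
Step 3: p0:(4,3)->(4,2)->EXIT | p1:(3,4)->(4,4) | p2:(2,2)->(3,2) | p3:(2,5)->(3,5) | p4:(2,0)->(3,0)
Step 4: p0:escaped | p1:(4,4)->(4,3) | p2:(3,2)->(4,2)->EXIT | p3:(3,5)->(4,5) | p4:(3,0)->(4,0)
Step 5: p0:escaped | p1:(4,3)->(4,2)->EXIT | p2:escaped | p3:(4,5)->(4,4) | p4:(4,0)->(4,1)

ESCAPED ESCAPED ESCAPED (4,4) (4,1)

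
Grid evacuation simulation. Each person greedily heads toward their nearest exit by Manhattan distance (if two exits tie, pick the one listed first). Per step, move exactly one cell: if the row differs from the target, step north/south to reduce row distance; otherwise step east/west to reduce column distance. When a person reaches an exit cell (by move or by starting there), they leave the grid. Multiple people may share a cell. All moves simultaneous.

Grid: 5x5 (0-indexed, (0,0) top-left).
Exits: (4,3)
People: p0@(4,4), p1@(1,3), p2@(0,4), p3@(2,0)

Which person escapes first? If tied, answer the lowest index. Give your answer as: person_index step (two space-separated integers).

Answer: 0 1

Derivation:
Step 1: p0:(4,4)->(4,3)->EXIT | p1:(1,3)->(2,3) | p2:(0,4)->(1,4) | p3:(2,0)->(3,0)
Step 2: p0:escaped | p1:(2,3)->(3,3) | p2:(1,4)->(2,4) | p3:(3,0)->(4,0)
Step 3: p0:escaped | p1:(3,3)->(4,3)->EXIT | p2:(2,4)->(3,4) | p3:(4,0)->(4,1)
Step 4: p0:escaped | p1:escaped | p2:(3,4)->(4,4) | p3:(4,1)->(4,2)
Step 5: p0:escaped | p1:escaped | p2:(4,4)->(4,3)->EXIT | p3:(4,2)->(4,3)->EXIT
Exit steps: [1, 3, 5, 5]
First to escape: p0 at step 1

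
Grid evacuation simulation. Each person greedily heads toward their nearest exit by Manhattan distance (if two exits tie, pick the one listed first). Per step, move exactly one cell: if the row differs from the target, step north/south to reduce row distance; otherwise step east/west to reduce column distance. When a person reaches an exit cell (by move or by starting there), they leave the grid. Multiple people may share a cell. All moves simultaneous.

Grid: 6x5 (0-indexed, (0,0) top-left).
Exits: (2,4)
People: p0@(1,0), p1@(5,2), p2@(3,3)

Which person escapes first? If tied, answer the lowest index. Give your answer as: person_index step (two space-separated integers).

Step 1: p0:(1,0)->(2,0) | p1:(5,2)->(4,2) | p2:(3,3)->(2,3)
Step 2: p0:(2,0)->(2,1) | p1:(4,2)->(3,2) | p2:(2,3)->(2,4)->EXIT
Step 3: p0:(2,1)->(2,2) | p1:(3,2)->(2,2) | p2:escaped
Step 4: p0:(2,2)->(2,3) | p1:(2,2)->(2,3) | p2:escaped
Step 5: p0:(2,3)->(2,4)->EXIT | p1:(2,3)->(2,4)->EXIT | p2:escaped
Exit steps: [5, 5, 2]
First to escape: p2 at step 2

Answer: 2 2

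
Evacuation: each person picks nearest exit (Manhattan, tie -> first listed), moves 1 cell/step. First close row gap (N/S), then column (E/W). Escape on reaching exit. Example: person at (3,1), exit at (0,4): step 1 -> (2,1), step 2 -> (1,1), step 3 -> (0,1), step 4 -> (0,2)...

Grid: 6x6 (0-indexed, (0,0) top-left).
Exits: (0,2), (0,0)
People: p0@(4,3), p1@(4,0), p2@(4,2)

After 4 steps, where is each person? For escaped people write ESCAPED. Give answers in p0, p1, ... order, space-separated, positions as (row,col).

Step 1: p0:(4,3)->(3,3) | p1:(4,0)->(3,0) | p2:(4,2)->(3,2)
Step 2: p0:(3,3)->(2,3) | p1:(3,0)->(2,0) | p2:(3,2)->(2,2)
Step 3: p0:(2,3)->(1,3) | p1:(2,0)->(1,0) | p2:(2,2)->(1,2)
Step 4: p0:(1,3)->(0,3) | p1:(1,0)->(0,0)->EXIT | p2:(1,2)->(0,2)->EXIT

(0,3) ESCAPED ESCAPED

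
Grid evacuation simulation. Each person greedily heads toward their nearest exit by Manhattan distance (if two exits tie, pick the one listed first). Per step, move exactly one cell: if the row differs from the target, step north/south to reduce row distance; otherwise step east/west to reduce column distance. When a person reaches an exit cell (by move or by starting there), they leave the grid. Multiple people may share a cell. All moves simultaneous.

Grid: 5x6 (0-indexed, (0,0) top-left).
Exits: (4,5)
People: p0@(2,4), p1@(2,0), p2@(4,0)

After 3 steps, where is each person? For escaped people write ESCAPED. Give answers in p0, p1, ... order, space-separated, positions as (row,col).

Step 1: p0:(2,4)->(3,4) | p1:(2,0)->(3,0) | p2:(4,0)->(4,1)
Step 2: p0:(3,4)->(4,4) | p1:(3,0)->(4,0) | p2:(4,1)->(4,2)
Step 3: p0:(4,4)->(4,5)->EXIT | p1:(4,0)->(4,1) | p2:(4,2)->(4,3)

ESCAPED (4,1) (4,3)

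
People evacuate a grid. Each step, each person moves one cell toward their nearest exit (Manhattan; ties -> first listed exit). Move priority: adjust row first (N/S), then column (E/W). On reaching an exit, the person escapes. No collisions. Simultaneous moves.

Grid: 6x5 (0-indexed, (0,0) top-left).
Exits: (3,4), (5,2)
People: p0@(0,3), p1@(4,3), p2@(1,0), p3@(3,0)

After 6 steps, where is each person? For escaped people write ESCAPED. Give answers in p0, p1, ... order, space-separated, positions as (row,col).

Step 1: p0:(0,3)->(1,3) | p1:(4,3)->(3,3) | p2:(1,0)->(2,0) | p3:(3,0)->(3,1)
Step 2: p0:(1,3)->(2,3) | p1:(3,3)->(3,4)->EXIT | p2:(2,0)->(3,0) | p3:(3,1)->(3,2)
Step 3: p0:(2,3)->(3,3) | p1:escaped | p2:(3,0)->(3,1) | p3:(3,2)->(3,3)
Step 4: p0:(3,3)->(3,4)->EXIT | p1:escaped | p2:(3,1)->(3,2) | p3:(3,3)->(3,4)->EXIT
Step 5: p0:escaped | p1:escaped | p2:(3,2)->(3,3) | p3:escaped
Step 6: p0:escaped | p1:escaped | p2:(3,3)->(3,4)->EXIT | p3:escaped

ESCAPED ESCAPED ESCAPED ESCAPED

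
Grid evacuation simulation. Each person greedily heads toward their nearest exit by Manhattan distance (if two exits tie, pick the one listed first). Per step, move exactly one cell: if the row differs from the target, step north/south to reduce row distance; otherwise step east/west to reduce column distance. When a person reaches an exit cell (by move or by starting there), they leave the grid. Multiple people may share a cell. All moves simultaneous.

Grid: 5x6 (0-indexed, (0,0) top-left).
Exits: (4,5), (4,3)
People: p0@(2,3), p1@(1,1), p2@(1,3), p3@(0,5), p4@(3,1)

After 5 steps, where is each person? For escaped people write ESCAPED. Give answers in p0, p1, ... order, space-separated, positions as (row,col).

Step 1: p0:(2,3)->(3,3) | p1:(1,1)->(2,1) | p2:(1,3)->(2,3) | p3:(0,5)->(1,5) | p4:(3,1)->(4,1)
Step 2: p0:(3,3)->(4,3)->EXIT | p1:(2,1)->(3,1) | p2:(2,3)->(3,3) | p3:(1,5)->(2,5) | p4:(4,1)->(4,2)
Step 3: p0:escaped | p1:(3,1)->(4,1) | p2:(3,3)->(4,3)->EXIT | p3:(2,5)->(3,5) | p4:(4,2)->(4,3)->EXIT
Step 4: p0:escaped | p1:(4,1)->(4,2) | p2:escaped | p3:(3,5)->(4,5)->EXIT | p4:escaped
Step 5: p0:escaped | p1:(4,2)->(4,3)->EXIT | p2:escaped | p3:escaped | p4:escaped

ESCAPED ESCAPED ESCAPED ESCAPED ESCAPED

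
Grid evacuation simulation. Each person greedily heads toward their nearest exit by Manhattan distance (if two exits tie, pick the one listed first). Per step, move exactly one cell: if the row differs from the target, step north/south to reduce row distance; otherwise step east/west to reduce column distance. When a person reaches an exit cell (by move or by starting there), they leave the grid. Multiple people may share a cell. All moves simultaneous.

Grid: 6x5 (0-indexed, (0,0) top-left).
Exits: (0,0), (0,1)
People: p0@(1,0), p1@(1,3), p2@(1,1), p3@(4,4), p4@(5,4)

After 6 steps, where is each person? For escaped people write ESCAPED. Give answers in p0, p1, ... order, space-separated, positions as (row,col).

Step 1: p0:(1,0)->(0,0)->EXIT | p1:(1,3)->(0,3) | p2:(1,1)->(0,1)->EXIT | p3:(4,4)->(3,4) | p4:(5,4)->(4,4)
Step 2: p0:escaped | p1:(0,3)->(0,2) | p2:escaped | p3:(3,4)->(2,4) | p4:(4,4)->(3,4)
Step 3: p0:escaped | p1:(0,2)->(0,1)->EXIT | p2:escaped | p3:(2,4)->(1,4) | p4:(3,4)->(2,4)
Step 4: p0:escaped | p1:escaped | p2:escaped | p3:(1,4)->(0,4) | p4:(2,4)->(1,4)
Step 5: p0:escaped | p1:escaped | p2:escaped | p3:(0,4)->(0,3) | p4:(1,4)->(0,4)
Step 6: p0:escaped | p1:escaped | p2:escaped | p3:(0,3)->(0,2) | p4:(0,4)->(0,3)

ESCAPED ESCAPED ESCAPED (0,2) (0,3)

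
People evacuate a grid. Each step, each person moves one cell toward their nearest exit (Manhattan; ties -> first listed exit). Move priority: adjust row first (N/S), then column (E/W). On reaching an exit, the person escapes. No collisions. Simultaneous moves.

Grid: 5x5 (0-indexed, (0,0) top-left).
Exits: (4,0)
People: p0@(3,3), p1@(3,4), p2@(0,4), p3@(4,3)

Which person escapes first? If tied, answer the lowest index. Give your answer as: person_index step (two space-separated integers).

Answer: 3 3

Derivation:
Step 1: p0:(3,3)->(4,3) | p1:(3,4)->(4,4) | p2:(0,4)->(1,4) | p3:(4,3)->(4,2)
Step 2: p0:(4,3)->(4,2) | p1:(4,4)->(4,3) | p2:(1,4)->(2,4) | p3:(4,2)->(4,1)
Step 3: p0:(4,2)->(4,1) | p1:(4,3)->(4,2) | p2:(2,4)->(3,4) | p3:(4,1)->(4,0)->EXIT
Step 4: p0:(4,1)->(4,0)->EXIT | p1:(4,2)->(4,1) | p2:(3,4)->(4,4) | p3:escaped
Step 5: p0:escaped | p1:(4,1)->(4,0)->EXIT | p2:(4,4)->(4,3) | p3:escaped
Step 6: p0:escaped | p1:escaped | p2:(4,3)->(4,2) | p3:escaped
Step 7: p0:escaped | p1:escaped | p2:(4,2)->(4,1) | p3:escaped
Step 8: p0:escaped | p1:escaped | p2:(4,1)->(4,0)->EXIT | p3:escaped
Exit steps: [4, 5, 8, 3]
First to escape: p3 at step 3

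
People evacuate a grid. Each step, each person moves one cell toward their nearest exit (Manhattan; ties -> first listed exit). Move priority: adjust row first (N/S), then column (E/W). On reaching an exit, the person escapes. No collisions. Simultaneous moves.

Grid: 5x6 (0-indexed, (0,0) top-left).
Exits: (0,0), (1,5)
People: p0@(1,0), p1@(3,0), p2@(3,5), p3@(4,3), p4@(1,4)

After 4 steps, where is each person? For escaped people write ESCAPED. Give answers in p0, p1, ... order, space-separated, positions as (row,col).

Step 1: p0:(1,0)->(0,0)->EXIT | p1:(3,0)->(2,0) | p2:(3,5)->(2,5) | p3:(4,3)->(3,3) | p4:(1,4)->(1,5)->EXIT
Step 2: p0:escaped | p1:(2,0)->(1,0) | p2:(2,5)->(1,5)->EXIT | p3:(3,3)->(2,3) | p4:escaped
Step 3: p0:escaped | p1:(1,0)->(0,0)->EXIT | p2:escaped | p3:(2,3)->(1,3) | p4:escaped
Step 4: p0:escaped | p1:escaped | p2:escaped | p3:(1,3)->(1,4) | p4:escaped

ESCAPED ESCAPED ESCAPED (1,4) ESCAPED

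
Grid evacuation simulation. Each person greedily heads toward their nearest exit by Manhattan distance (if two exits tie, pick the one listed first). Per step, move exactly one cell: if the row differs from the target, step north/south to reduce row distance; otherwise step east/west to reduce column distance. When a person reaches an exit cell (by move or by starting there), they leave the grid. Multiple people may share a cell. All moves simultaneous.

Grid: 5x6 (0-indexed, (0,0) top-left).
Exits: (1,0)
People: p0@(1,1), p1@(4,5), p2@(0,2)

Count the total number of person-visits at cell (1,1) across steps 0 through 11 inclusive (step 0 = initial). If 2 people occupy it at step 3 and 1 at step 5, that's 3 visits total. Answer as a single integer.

Answer: 3

Derivation:
Step 0: p0@(1,1) p1@(4,5) p2@(0,2) -> at (1,1): 1 [p0], cum=1
Step 1: p0@ESC p1@(3,5) p2@(1,2) -> at (1,1): 0 [-], cum=1
Step 2: p0@ESC p1@(2,5) p2@(1,1) -> at (1,1): 1 [p2], cum=2
Step 3: p0@ESC p1@(1,5) p2@ESC -> at (1,1): 0 [-], cum=2
Step 4: p0@ESC p1@(1,4) p2@ESC -> at (1,1): 0 [-], cum=2
Step 5: p0@ESC p1@(1,3) p2@ESC -> at (1,1): 0 [-], cum=2
Step 6: p0@ESC p1@(1,2) p2@ESC -> at (1,1): 0 [-], cum=2
Step 7: p0@ESC p1@(1,1) p2@ESC -> at (1,1): 1 [p1], cum=3
Step 8: p0@ESC p1@ESC p2@ESC -> at (1,1): 0 [-], cum=3
Total visits = 3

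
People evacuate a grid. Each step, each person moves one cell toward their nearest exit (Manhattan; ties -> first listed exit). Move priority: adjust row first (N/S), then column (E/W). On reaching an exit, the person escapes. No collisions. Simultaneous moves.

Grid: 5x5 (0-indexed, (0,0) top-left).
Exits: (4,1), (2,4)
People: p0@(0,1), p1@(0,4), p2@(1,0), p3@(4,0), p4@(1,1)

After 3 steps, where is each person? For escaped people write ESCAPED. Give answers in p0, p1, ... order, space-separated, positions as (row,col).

Step 1: p0:(0,1)->(1,1) | p1:(0,4)->(1,4) | p2:(1,0)->(2,0) | p3:(4,0)->(4,1)->EXIT | p4:(1,1)->(2,1)
Step 2: p0:(1,1)->(2,1) | p1:(1,4)->(2,4)->EXIT | p2:(2,0)->(3,0) | p3:escaped | p4:(2,1)->(3,1)
Step 3: p0:(2,1)->(3,1) | p1:escaped | p2:(3,0)->(4,0) | p3:escaped | p4:(3,1)->(4,1)->EXIT

(3,1) ESCAPED (4,0) ESCAPED ESCAPED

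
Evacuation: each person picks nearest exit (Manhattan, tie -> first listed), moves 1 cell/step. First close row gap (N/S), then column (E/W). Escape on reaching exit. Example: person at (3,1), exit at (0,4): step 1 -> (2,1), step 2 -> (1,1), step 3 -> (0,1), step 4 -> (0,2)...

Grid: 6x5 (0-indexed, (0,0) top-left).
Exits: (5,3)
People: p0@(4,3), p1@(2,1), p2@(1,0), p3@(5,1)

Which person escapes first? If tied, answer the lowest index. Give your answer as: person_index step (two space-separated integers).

Step 1: p0:(4,3)->(5,3)->EXIT | p1:(2,1)->(3,1) | p2:(1,0)->(2,0) | p3:(5,1)->(5,2)
Step 2: p0:escaped | p1:(3,1)->(4,1) | p2:(2,0)->(3,0) | p3:(5,2)->(5,3)->EXIT
Step 3: p0:escaped | p1:(4,1)->(5,1) | p2:(3,0)->(4,0) | p3:escaped
Step 4: p0:escaped | p1:(5,1)->(5,2) | p2:(4,0)->(5,0) | p3:escaped
Step 5: p0:escaped | p1:(5,2)->(5,3)->EXIT | p2:(5,0)->(5,1) | p3:escaped
Step 6: p0:escaped | p1:escaped | p2:(5,1)->(5,2) | p3:escaped
Step 7: p0:escaped | p1:escaped | p2:(5,2)->(5,3)->EXIT | p3:escaped
Exit steps: [1, 5, 7, 2]
First to escape: p0 at step 1

Answer: 0 1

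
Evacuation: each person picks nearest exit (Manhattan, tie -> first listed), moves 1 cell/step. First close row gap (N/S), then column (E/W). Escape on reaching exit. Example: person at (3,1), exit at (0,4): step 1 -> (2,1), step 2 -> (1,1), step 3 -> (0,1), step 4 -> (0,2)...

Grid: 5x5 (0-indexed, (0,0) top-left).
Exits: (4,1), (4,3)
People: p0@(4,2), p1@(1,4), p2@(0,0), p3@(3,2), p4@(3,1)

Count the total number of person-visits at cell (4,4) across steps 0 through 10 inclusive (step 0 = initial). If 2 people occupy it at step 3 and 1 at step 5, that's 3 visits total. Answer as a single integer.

Step 0: p0@(4,2) p1@(1,4) p2@(0,0) p3@(3,2) p4@(3,1) -> at (4,4): 0 [-], cum=0
Step 1: p0@ESC p1@(2,4) p2@(1,0) p3@(4,2) p4@ESC -> at (4,4): 0 [-], cum=0
Step 2: p0@ESC p1@(3,4) p2@(2,0) p3@ESC p4@ESC -> at (4,4): 0 [-], cum=0
Step 3: p0@ESC p1@(4,4) p2@(3,0) p3@ESC p4@ESC -> at (4,4): 1 [p1], cum=1
Step 4: p0@ESC p1@ESC p2@(4,0) p3@ESC p4@ESC -> at (4,4): 0 [-], cum=1
Step 5: p0@ESC p1@ESC p2@ESC p3@ESC p4@ESC -> at (4,4): 0 [-], cum=1
Total visits = 1

Answer: 1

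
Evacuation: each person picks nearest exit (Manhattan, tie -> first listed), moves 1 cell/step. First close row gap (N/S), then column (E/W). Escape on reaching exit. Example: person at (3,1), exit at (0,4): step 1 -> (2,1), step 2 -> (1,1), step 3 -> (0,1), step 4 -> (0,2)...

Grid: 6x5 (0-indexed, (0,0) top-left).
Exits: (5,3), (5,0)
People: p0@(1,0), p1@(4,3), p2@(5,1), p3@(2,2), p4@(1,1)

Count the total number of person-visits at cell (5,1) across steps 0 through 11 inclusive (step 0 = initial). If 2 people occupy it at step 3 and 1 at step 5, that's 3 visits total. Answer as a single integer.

Step 0: p0@(1,0) p1@(4,3) p2@(5,1) p3@(2,2) p4@(1,1) -> at (5,1): 1 [p2], cum=1
Step 1: p0@(2,0) p1@ESC p2@ESC p3@(3,2) p4@(2,1) -> at (5,1): 0 [-], cum=1
Step 2: p0@(3,0) p1@ESC p2@ESC p3@(4,2) p4@(3,1) -> at (5,1): 0 [-], cum=1
Step 3: p0@(4,0) p1@ESC p2@ESC p3@(5,2) p4@(4,1) -> at (5,1): 0 [-], cum=1
Step 4: p0@ESC p1@ESC p2@ESC p3@ESC p4@(5,1) -> at (5,1): 1 [p4], cum=2
Step 5: p0@ESC p1@ESC p2@ESC p3@ESC p4@ESC -> at (5,1): 0 [-], cum=2
Total visits = 2

Answer: 2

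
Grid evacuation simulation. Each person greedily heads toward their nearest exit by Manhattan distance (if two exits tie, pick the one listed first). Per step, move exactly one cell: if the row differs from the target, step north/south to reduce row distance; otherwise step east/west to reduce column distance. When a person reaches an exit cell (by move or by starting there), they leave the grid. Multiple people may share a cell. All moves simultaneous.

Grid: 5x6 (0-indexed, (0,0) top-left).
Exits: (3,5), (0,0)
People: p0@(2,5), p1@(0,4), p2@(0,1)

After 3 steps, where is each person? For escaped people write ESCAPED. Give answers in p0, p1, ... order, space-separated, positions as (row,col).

Step 1: p0:(2,5)->(3,5)->EXIT | p1:(0,4)->(1,4) | p2:(0,1)->(0,0)->EXIT
Step 2: p0:escaped | p1:(1,4)->(2,4) | p2:escaped
Step 3: p0:escaped | p1:(2,4)->(3,4) | p2:escaped

ESCAPED (3,4) ESCAPED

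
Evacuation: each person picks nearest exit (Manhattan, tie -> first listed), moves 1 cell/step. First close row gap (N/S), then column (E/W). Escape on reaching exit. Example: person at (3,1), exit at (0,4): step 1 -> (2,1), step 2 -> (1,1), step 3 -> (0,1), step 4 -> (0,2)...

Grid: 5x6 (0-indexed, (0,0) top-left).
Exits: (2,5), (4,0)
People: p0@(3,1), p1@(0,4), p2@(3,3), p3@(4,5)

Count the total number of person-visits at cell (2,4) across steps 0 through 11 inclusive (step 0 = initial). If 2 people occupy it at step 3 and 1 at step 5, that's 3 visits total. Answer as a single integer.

Step 0: p0@(3,1) p1@(0,4) p2@(3,3) p3@(4,5) -> at (2,4): 0 [-], cum=0
Step 1: p0@(4,1) p1@(1,4) p2@(2,3) p3@(3,5) -> at (2,4): 0 [-], cum=0
Step 2: p0@ESC p1@(2,4) p2@(2,4) p3@ESC -> at (2,4): 2 [p1,p2], cum=2
Step 3: p0@ESC p1@ESC p2@ESC p3@ESC -> at (2,4): 0 [-], cum=2
Total visits = 2

Answer: 2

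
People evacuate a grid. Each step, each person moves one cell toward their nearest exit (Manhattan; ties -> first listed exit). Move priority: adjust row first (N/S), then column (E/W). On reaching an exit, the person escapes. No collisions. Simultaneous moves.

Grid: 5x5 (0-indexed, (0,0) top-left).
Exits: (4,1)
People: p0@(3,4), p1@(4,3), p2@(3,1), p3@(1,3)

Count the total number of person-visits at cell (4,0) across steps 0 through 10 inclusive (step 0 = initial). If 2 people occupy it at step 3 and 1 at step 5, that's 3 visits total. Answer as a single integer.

Answer: 0

Derivation:
Step 0: p0@(3,4) p1@(4,3) p2@(3,1) p3@(1,3) -> at (4,0): 0 [-], cum=0
Step 1: p0@(4,4) p1@(4,2) p2@ESC p3@(2,3) -> at (4,0): 0 [-], cum=0
Step 2: p0@(4,3) p1@ESC p2@ESC p3@(3,3) -> at (4,0): 0 [-], cum=0
Step 3: p0@(4,2) p1@ESC p2@ESC p3@(4,3) -> at (4,0): 0 [-], cum=0
Step 4: p0@ESC p1@ESC p2@ESC p3@(4,2) -> at (4,0): 0 [-], cum=0
Step 5: p0@ESC p1@ESC p2@ESC p3@ESC -> at (4,0): 0 [-], cum=0
Total visits = 0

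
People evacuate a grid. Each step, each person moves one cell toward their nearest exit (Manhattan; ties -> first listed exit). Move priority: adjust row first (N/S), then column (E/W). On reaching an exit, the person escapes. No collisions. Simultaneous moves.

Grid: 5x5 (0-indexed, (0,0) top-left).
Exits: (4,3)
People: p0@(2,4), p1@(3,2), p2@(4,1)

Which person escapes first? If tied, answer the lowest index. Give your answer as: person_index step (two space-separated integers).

Answer: 1 2

Derivation:
Step 1: p0:(2,4)->(3,4) | p1:(3,2)->(4,2) | p2:(4,1)->(4,2)
Step 2: p0:(3,4)->(4,4) | p1:(4,2)->(4,3)->EXIT | p2:(4,2)->(4,3)->EXIT
Step 3: p0:(4,4)->(4,3)->EXIT | p1:escaped | p2:escaped
Exit steps: [3, 2, 2]
First to escape: p1 at step 2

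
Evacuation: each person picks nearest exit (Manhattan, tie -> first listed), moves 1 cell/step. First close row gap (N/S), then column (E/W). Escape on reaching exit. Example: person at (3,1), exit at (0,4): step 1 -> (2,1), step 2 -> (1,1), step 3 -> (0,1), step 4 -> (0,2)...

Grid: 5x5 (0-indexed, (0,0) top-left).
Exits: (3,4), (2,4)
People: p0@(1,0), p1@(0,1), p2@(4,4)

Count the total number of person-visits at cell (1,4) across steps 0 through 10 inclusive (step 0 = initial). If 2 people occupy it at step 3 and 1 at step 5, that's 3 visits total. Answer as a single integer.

Step 0: p0@(1,0) p1@(0,1) p2@(4,4) -> at (1,4): 0 [-], cum=0
Step 1: p0@(2,0) p1@(1,1) p2@ESC -> at (1,4): 0 [-], cum=0
Step 2: p0@(2,1) p1@(2,1) p2@ESC -> at (1,4): 0 [-], cum=0
Step 3: p0@(2,2) p1@(2,2) p2@ESC -> at (1,4): 0 [-], cum=0
Step 4: p0@(2,3) p1@(2,3) p2@ESC -> at (1,4): 0 [-], cum=0
Step 5: p0@ESC p1@ESC p2@ESC -> at (1,4): 0 [-], cum=0
Total visits = 0

Answer: 0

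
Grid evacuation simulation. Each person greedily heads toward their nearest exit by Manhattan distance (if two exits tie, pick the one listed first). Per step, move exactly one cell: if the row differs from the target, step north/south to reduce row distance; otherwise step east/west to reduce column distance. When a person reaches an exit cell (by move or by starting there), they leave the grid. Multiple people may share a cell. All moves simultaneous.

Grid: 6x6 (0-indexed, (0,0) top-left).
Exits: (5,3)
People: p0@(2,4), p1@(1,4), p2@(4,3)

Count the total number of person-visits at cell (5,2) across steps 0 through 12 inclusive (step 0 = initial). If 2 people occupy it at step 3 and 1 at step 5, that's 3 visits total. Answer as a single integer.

Step 0: p0@(2,4) p1@(1,4) p2@(4,3) -> at (5,2): 0 [-], cum=0
Step 1: p0@(3,4) p1@(2,4) p2@ESC -> at (5,2): 0 [-], cum=0
Step 2: p0@(4,4) p1@(3,4) p2@ESC -> at (5,2): 0 [-], cum=0
Step 3: p0@(5,4) p1@(4,4) p2@ESC -> at (5,2): 0 [-], cum=0
Step 4: p0@ESC p1@(5,4) p2@ESC -> at (5,2): 0 [-], cum=0
Step 5: p0@ESC p1@ESC p2@ESC -> at (5,2): 0 [-], cum=0
Total visits = 0

Answer: 0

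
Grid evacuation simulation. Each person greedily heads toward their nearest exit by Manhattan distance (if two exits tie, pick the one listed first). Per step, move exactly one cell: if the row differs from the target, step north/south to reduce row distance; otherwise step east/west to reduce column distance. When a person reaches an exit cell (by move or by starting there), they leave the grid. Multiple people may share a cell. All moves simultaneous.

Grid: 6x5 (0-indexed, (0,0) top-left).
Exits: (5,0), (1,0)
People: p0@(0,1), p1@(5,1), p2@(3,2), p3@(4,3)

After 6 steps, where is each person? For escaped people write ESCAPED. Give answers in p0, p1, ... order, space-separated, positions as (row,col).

Step 1: p0:(0,1)->(1,1) | p1:(5,1)->(5,0)->EXIT | p2:(3,2)->(4,2) | p3:(4,3)->(5,3)
Step 2: p0:(1,1)->(1,0)->EXIT | p1:escaped | p2:(4,2)->(5,2) | p3:(5,3)->(5,2)
Step 3: p0:escaped | p1:escaped | p2:(5,2)->(5,1) | p3:(5,2)->(5,1)
Step 4: p0:escaped | p1:escaped | p2:(5,1)->(5,0)->EXIT | p3:(5,1)->(5,0)->EXIT

ESCAPED ESCAPED ESCAPED ESCAPED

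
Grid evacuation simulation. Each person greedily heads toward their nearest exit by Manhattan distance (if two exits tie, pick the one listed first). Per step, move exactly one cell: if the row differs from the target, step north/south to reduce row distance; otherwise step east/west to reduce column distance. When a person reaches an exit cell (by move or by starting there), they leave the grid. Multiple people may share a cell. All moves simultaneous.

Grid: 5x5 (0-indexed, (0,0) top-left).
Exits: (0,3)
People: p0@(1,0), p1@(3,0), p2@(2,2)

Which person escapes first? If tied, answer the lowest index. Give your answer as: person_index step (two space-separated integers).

Answer: 2 3

Derivation:
Step 1: p0:(1,0)->(0,0) | p1:(3,0)->(2,0) | p2:(2,2)->(1,2)
Step 2: p0:(0,0)->(0,1) | p1:(2,0)->(1,0) | p2:(1,2)->(0,2)
Step 3: p0:(0,1)->(0,2) | p1:(1,0)->(0,0) | p2:(0,2)->(0,3)->EXIT
Step 4: p0:(0,2)->(0,3)->EXIT | p1:(0,0)->(0,1) | p2:escaped
Step 5: p0:escaped | p1:(0,1)->(0,2) | p2:escaped
Step 6: p0:escaped | p1:(0,2)->(0,3)->EXIT | p2:escaped
Exit steps: [4, 6, 3]
First to escape: p2 at step 3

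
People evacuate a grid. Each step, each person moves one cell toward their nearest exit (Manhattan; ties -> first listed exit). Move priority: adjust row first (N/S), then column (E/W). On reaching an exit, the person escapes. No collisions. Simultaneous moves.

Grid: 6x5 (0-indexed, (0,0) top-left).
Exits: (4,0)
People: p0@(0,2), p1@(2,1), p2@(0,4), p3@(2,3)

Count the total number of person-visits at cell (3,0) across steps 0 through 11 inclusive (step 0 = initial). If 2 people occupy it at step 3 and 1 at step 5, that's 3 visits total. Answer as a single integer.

Step 0: p0@(0,2) p1@(2,1) p2@(0,4) p3@(2,3) -> at (3,0): 0 [-], cum=0
Step 1: p0@(1,2) p1@(3,1) p2@(1,4) p3@(3,3) -> at (3,0): 0 [-], cum=0
Step 2: p0@(2,2) p1@(4,1) p2@(2,4) p3@(4,3) -> at (3,0): 0 [-], cum=0
Step 3: p0@(3,2) p1@ESC p2@(3,4) p3@(4,2) -> at (3,0): 0 [-], cum=0
Step 4: p0@(4,2) p1@ESC p2@(4,4) p3@(4,1) -> at (3,0): 0 [-], cum=0
Step 5: p0@(4,1) p1@ESC p2@(4,3) p3@ESC -> at (3,0): 0 [-], cum=0
Step 6: p0@ESC p1@ESC p2@(4,2) p3@ESC -> at (3,0): 0 [-], cum=0
Step 7: p0@ESC p1@ESC p2@(4,1) p3@ESC -> at (3,0): 0 [-], cum=0
Step 8: p0@ESC p1@ESC p2@ESC p3@ESC -> at (3,0): 0 [-], cum=0
Total visits = 0

Answer: 0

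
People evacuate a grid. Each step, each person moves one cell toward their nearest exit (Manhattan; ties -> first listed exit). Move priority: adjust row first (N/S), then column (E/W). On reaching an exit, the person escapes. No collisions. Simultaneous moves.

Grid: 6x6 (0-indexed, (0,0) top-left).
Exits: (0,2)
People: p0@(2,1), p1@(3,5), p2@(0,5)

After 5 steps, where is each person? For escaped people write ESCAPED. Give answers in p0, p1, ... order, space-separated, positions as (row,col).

Step 1: p0:(2,1)->(1,1) | p1:(3,5)->(2,5) | p2:(0,5)->(0,4)
Step 2: p0:(1,1)->(0,1) | p1:(2,5)->(1,5) | p2:(0,4)->(0,3)
Step 3: p0:(0,1)->(0,2)->EXIT | p1:(1,5)->(0,5) | p2:(0,3)->(0,2)->EXIT
Step 4: p0:escaped | p1:(0,5)->(0,4) | p2:escaped
Step 5: p0:escaped | p1:(0,4)->(0,3) | p2:escaped

ESCAPED (0,3) ESCAPED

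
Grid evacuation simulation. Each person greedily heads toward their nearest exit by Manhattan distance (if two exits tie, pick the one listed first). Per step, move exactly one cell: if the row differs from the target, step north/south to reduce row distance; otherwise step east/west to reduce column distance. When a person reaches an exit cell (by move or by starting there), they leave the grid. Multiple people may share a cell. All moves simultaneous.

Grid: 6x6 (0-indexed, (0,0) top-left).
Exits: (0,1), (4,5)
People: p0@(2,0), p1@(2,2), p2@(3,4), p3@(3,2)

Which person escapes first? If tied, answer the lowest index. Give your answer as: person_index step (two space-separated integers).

Step 1: p0:(2,0)->(1,0) | p1:(2,2)->(1,2) | p2:(3,4)->(4,4) | p3:(3,2)->(2,2)
Step 2: p0:(1,0)->(0,0) | p1:(1,2)->(0,2) | p2:(4,4)->(4,5)->EXIT | p3:(2,2)->(1,2)
Step 3: p0:(0,0)->(0,1)->EXIT | p1:(0,2)->(0,1)->EXIT | p2:escaped | p3:(1,2)->(0,2)
Step 4: p0:escaped | p1:escaped | p2:escaped | p3:(0,2)->(0,1)->EXIT
Exit steps: [3, 3, 2, 4]
First to escape: p2 at step 2

Answer: 2 2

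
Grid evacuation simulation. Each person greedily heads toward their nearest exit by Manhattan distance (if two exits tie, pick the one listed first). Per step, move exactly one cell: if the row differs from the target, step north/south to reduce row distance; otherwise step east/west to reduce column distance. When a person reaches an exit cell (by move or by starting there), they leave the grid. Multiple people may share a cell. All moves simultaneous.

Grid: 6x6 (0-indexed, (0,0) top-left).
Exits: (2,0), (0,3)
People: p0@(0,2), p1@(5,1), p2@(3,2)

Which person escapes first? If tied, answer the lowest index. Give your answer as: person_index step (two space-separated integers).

Answer: 0 1

Derivation:
Step 1: p0:(0,2)->(0,3)->EXIT | p1:(5,1)->(4,1) | p2:(3,2)->(2,2)
Step 2: p0:escaped | p1:(4,1)->(3,1) | p2:(2,2)->(2,1)
Step 3: p0:escaped | p1:(3,1)->(2,1) | p2:(2,1)->(2,0)->EXIT
Step 4: p0:escaped | p1:(2,1)->(2,0)->EXIT | p2:escaped
Exit steps: [1, 4, 3]
First to escape: p0 at step 1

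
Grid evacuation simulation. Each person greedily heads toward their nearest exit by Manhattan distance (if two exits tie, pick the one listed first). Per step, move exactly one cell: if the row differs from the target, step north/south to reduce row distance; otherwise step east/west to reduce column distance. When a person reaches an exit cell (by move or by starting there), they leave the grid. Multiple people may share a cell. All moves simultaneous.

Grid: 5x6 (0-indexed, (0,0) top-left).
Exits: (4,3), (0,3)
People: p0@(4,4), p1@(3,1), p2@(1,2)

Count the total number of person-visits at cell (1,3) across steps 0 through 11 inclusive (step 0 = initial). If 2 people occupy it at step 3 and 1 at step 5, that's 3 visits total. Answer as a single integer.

Step 0: p0@(4,4) p1@(3,1) p2@(1,2) -> at (1,3): 0 [-], cum=0
Step 1: p0@ESC p1@(4,1) p2@(0,2) -> at (1,3): 0 [-], cum=0
Step 2: p0@ESC p1@(4,2) p2@ESC -> at (1,3): 0 [-], cum=0
Step 3: p0@ESC p1@ESC p2@ESC -> at (1,3): 0 [-], cum=0
Total visits = 0

Answer: 0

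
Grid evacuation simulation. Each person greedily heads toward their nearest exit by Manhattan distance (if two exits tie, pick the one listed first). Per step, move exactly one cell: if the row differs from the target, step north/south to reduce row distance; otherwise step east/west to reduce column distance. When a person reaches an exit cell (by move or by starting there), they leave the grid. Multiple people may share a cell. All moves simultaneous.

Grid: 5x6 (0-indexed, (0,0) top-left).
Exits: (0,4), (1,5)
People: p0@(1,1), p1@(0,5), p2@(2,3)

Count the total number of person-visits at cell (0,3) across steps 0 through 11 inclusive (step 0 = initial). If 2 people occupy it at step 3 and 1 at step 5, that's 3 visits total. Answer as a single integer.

Answer: 2

Derivation:
Step 0: p0@(1,1) p1@(0,5) p2@(2,3) -> at (0,3): 0 [-], cum=0
Step 1: p0@(0,1) p1@ESC p2@(1,3) -> at (0,3): 0 [-], cum=0
Step 2: p0@(0,2) p1@ESC p2@(0,3) -> at (0,3): 1 [p2], cum=1
Step 3: p0@(0,3) p1@ESC p2@ESC -> at (0,3): 1 [p0], cum=2
Step 4: p0@ESC p1@ESC p2@ESC -> at (0,3): 0 [-], cum=2
Total visits = 2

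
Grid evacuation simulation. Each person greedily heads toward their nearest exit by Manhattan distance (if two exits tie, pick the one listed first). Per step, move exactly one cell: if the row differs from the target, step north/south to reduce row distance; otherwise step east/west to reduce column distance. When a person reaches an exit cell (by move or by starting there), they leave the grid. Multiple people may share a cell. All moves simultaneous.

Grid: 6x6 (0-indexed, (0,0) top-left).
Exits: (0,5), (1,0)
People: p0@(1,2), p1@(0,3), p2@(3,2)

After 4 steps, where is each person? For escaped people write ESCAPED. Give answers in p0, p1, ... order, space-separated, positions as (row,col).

Step 1: p0:(1,2)->(1,1) | p1:(0,3)->(0,4) | p2:(3,2)->(2,2)
Step 2: p0:(1,1)->(1,0)->EXIT | p1:(0,4)->(0,5)->EXIT | p2:(2,2)->(1,2)
Step 3: p0:escaped | p1:escaped | p2:(1,2)->(1,1)
Step 4: p0:escaped | p1:escaped | p2:(1,1)->(1,0)->EXIT

ESCAPED ESCAPED ESCAPED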